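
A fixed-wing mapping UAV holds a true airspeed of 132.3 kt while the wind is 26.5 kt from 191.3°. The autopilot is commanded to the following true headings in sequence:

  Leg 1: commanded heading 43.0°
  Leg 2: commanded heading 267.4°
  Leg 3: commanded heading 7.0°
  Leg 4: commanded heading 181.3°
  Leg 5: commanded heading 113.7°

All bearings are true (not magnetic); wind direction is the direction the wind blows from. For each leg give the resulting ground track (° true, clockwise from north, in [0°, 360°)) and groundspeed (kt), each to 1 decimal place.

Leg 1: heading 43.0°; drift -5.1° → track 37.9°, groundspeed 155.5 kt
Leg 2: heading 267.4°; drift +11.5° → track 278.9°, groundspeed 128.5 kt
Leg 3: heading 7.0°; drift +0.7° → track 7.7°, groundspeed 158.7 kt
Leg 4: heading 181.3°; drift -2.5° → track 178.8°, groundspeed 106.3 kt
Leg 5: heading 113.7°; drift -11.6° → track 102.1°, groundspeed 129.2 kt

Leg 1: track=37.9°, groundspeed=155.5 kt
Leg 2: track=278.9°, groundspeed=128.5 kt
Leg 3: track=7.7°, groundspeed=158.7 kt
Leg 4: track=178.8°, groundspeed=106.3 kt
Leg 5: track=102.1°, groundspeed=129.2 kt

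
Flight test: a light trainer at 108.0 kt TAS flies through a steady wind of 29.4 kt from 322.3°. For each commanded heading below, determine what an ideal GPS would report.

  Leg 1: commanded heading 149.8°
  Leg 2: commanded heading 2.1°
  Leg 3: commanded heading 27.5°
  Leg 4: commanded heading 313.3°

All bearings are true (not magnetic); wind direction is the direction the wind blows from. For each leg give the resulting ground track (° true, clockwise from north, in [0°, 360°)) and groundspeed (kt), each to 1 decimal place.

Leg 1: heading 149.8°; drift -1.6° → track 148.2°, groundspeed 137.2 kt
Leg 2: heading 2.1°; drift +12.4° → track 14.5°, groundspeed 87.5 kt
Leg 3: heading 27.5°; drift +15.6° → track 43.1°, groundspeed 99.3 kt
Leg 4: heading 313.3°; drift -3.3° → track 310.0°, groundspeed 79.1 kt

Leg 1: track=148.2°, groundspeed=137.2 kt
Leg 2: track=14.5°, groundspeed=87.5 kt
Leg 3: track=43.1°, groundspeed=99.3 kt
Leg 4: track=310.0°, groundspeed=79.1 kt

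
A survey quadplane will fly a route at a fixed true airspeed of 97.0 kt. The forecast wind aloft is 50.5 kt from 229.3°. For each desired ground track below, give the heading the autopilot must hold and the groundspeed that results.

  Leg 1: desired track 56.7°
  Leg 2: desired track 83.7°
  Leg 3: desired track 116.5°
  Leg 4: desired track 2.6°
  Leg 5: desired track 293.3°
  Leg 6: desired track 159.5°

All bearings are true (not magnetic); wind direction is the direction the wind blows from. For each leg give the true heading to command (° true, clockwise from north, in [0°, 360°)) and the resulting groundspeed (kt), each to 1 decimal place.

Leg 1: heading=60.5°, groundspeed=146.9 kt
Leg 2: heading=100.8°, groundspeed=134.4 kt
Leg 3: heading=145.2°, groundspeed=104.7 kt
Leg 4: heading=340.3°, groundspeed=124.4 kt
Leg 5: heading=265.4°, groundspeed=63.6 kt
Leg 6: heading=188.7°, groundspeed=67.2 kt

Leg 1: desired track 56.7°; wind correction +3.8° → command heading 60.5°, groundspeed 146.9 kt
Leg 2: desired track 83.7°; wind correction +17.1° → command heading 100.8°, groundspeed 134.4 kt
Leg 3: desired track 116.5°; wind correction +28.7° → command heading 145.2°, groundspeed 104.7 kt
Leg 4: desired track 2.6°; wind correction -22.3° → command heading 340.3°, groundspeed 124.4 kt
Leg 5: desired track 293.3°; wind correction -27.9° → command heading 265.4°, groundspeed 63.6 kt
Leg 6: desired track 159.5°; wind correction +29.2° → command heading 188.7°, groundspeed 67.2 kt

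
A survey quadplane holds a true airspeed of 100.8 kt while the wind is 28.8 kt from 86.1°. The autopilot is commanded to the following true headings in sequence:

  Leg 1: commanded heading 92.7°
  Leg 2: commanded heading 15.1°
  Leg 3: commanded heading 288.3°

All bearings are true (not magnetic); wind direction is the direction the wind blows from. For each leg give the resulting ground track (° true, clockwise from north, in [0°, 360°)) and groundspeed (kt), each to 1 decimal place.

Leg 1: heading 92.7°; drift +2.6° → track 95.3°, groundspeed 72.3 kt
Leg 2: heading 15.1°; drift -16.6° → track 358.5°, groundspeed 95.4 kt
Leg 3: heading 288.3°; drift -4.9° → track 283.4°, groundspeed 127.9 kt

Leg 1: track=95.3°, groundspeed=72.3 kt
Leg 2: track=358.5°, groundspeed=95.4 kt
Leg 3: track=283.4°, groundspeed=127.9 kt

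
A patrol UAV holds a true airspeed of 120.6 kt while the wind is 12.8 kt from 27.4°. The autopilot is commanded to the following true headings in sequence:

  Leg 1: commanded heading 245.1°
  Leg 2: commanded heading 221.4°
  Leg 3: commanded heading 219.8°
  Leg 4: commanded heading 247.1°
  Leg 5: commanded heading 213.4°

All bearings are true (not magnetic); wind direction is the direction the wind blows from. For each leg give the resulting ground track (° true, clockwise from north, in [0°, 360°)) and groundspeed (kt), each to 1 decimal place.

Leg 1: track=241.7°, groundspeed=131.0 kt
Leg 2: track=220.1°, groundspeed=133.1 kt
Leg 3: track=218.6°, groundspeed=133.1 kt
Leg 4: track=243.5°, groundspeed=130.7 kt
Leg 5: track=212.8°, groundspeed=133.3 kt

Leg 1: heading 245.1°; drift -3.4° → track 241.7°, groundspeed 131.0 kt
Leg 2: heading 221.4°; drift -1.3° → track 220.1°, groundspeed 133.1 kt
Leg 3: heading 219.8°; drift -1.2° → track 218.6°, groundspeed 133.1 kt
Leg 4: heading 247.1°; drift -3.6° → track 243.5°, groundspeed 130.7 kt
Leg 5: heading 213.4°; drift -0.6° → track 212.8°, groundspeed 133.3 kt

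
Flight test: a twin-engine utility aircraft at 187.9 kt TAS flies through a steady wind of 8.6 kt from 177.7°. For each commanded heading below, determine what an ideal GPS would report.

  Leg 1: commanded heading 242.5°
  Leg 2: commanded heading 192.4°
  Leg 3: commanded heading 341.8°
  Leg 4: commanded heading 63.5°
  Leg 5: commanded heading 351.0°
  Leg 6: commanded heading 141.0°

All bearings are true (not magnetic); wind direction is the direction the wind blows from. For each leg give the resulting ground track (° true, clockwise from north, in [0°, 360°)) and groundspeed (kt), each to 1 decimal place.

Leg 1: track=244.9°, groundspeed=184.4 kt
Leg 2: track=193.1°, groundspeed=179.6 kt
Leg 3: track=342.5°, groundspeed=196.2 kt
Leg 4: track=61.2°, groundspeed=191.6 kt
Leg 5: track=351.3°, groundspeed=196.4 kt
Leg 6: track=139.4°, groundspeed=181.1 kt

Leg 1: heading 242.5°; drift +2.4° → track 244.9°, groundspeed 184.4 kt
Leg 2: heading 192.4°; drift +0.7° → track 193.1°, groundspeed 179.6 kt
Leg 3: heading 341.8°; drift +0.7° → track 342.5°, groundspeed 196.2 kt
Leg 4: heading 63.5°; drift -2.3° → track 61.2°, groundspeed 191.6 kt
Leg 5: heading 351.0°; drift +0.3° → track 351.3°, groundspeed 196.4 kt
Leg 6: heading 141.0°; drift -1.6° → track 139.4°, groundspeed 181.1 kt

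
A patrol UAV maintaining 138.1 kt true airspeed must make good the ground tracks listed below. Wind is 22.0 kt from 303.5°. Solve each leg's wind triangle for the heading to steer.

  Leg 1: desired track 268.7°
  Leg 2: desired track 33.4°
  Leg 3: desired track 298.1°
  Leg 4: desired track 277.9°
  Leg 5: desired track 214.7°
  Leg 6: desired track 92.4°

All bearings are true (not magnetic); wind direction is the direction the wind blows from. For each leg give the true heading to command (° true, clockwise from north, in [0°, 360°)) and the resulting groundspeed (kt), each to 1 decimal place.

Leg 1: desired track 268.7°; wind correction +5.2° → command heading 273.9°, groundspeed 119.5 kt
Leg 2: desired track 33.4°; wind correction -9.2° → command heading 24.2°, groundspeed 136.3 kt
Leg 3: desired track 298.1°; wind correction +0.9° → command heading 299.0°, groundspeed 116.2 kt
Leg 4: desired track 277.9°; wind correction +3.9° → command heading 281.8°, groundspeed 117.9 kt
Leg 5: desired track 214.7°; wind correction +9.2° → command heading 223.9°, groundspeed 135.9 kt
Leg 6: desired track 92.4°; wind correction -4.7° → command heading 87.7°, groundspeed 156.5 kt

Leg 1: heading=273.9°, groundspeed=119.5 kt
Leg 2: heading=24.2°, groundspeed=136.3 kt
Leg 3: heading=299.0°, groundspeed=116.2 kt
Leg 4: heading=281.8°, groundspeed=117.9 kt
Leg 5: heading=223.9°, groundspeed=135.9 kt
Leg 6: heading=87.7°, groundspeed=156.5 kt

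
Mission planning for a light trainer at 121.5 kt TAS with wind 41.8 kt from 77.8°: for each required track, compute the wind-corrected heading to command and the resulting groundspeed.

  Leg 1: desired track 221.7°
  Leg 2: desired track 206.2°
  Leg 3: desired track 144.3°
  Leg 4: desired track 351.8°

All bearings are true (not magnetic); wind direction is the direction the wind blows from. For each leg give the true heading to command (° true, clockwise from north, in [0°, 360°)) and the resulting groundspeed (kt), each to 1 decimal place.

Leg 1: desired track 221.7°; wind correction -11.7° → command heading 210.0°, groundspeed 152.8 kt
Leg 2: desired track 206.2°; wind correction -15.6° → command heading 190.6°, groundspeed 143.0 kt
Leg 3: desired track 144.3°; wind correction -18.4° → command heading 125.9°, groundspeed 98.6 kt
Leg 4: desired track 351.8°; wind correction +20.1° → command heading 11.9°, groundspeed 111.2 kt

Leg 1: heading=210.0°, groundspeed=152.8 kt
Leg 2: heading=190.6°, groundspeed=143.0 kt
Leg 3: heading=125.9°, groundspeed=98.6 kt
Leg 4: heading=11.9°, groundspeed=111.2 kt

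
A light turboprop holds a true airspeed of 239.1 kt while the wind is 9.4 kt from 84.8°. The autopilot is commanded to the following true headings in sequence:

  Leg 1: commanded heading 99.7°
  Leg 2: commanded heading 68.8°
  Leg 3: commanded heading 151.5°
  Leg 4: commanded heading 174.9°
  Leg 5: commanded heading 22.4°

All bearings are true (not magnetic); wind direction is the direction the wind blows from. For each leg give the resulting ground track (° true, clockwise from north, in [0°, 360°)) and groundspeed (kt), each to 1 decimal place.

Leg 1: heading 99.7°; drift +0.6° → track 100.3°, groundspeed 230.0 kt
Leg 2: heading 68.8°; drift -0.6° → track 68.2°, groundspeed 230.1 kt
Leg 3: heading 151.5°; drift +2.1° → track 153.6°, groundspeed 235.5 kt
Leg 4: heading 174.9°; drift +2.3° → track 177.2°, groundspeed 239.3 kt
Leg 5: heading 22.4°; drift -2.0° → track 20.4°, groundspeed 234.9 kt

Leg 1: track=100.3°, groundspeed=230.0 kt
Leg 2: track=68.2°, groundspeed=230.1 kt
Leg 3: track=153.6°, groundspeed=235.5 kt
Leg 4: track=177.2°, groundspeed=239.3 kt
Leg 5: track=20.4°, groundspeed=234.9 kt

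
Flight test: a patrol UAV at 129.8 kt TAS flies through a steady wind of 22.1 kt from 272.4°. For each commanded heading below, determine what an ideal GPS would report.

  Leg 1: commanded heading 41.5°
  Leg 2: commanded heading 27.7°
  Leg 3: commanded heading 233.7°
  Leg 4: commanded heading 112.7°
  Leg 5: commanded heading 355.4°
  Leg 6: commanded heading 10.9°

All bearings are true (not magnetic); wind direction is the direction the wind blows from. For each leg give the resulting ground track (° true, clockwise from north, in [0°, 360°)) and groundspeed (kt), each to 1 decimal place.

Leg 1: track=48.3°, groundspeed=144.8 kt
Leg 2: track=35.9°, groundspeed=140.7 kt
Leg 3: track=226.7°, groundspeed=113.4 kt
Leg 4: track=109.8°, groundspeed=150.7 kt
Leg 5: track=5.2°, groundspeed=129.0 kt
Leg 6: track=20.2°, groundspeed=134.8 kt

Leg 1: heading 41.5°; drift +6.8° → track 48.3°, groundspeed 144.8 kt
Leg 2: heading 27.7°; drift +8.2° → track 35.9°, groundspeed 140.7 kt
Leg 3: heading 233.7°; drift -7.0° → track 226.7°, groundspeed 113.4 kt
Leg 4: heading 112.7°; drift -2.9° → track 109.8°, groundspeed 150.7 kt
Leg 5: heading 355.4°; drift +9.8° → track 5.2°, groundspeed 129.0 kt
Leg 6: heading 10.9°; drift +9.3° → track 20.2°, groundspeed 134.8 kt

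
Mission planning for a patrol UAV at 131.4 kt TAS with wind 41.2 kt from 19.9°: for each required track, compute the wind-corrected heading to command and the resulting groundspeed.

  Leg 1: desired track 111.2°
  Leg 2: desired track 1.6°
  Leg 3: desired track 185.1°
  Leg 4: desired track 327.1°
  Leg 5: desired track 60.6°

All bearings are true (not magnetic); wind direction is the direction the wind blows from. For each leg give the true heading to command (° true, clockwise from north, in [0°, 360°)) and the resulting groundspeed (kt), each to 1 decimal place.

Leg 1: heading=92.9°, groundspeed=125.7 kt
Leg 2: heading=7.2°, groundspeed=91.6 kt
Leg 3: heading=180.5°, groundspeed=170.8 kt
Leg 4: heading=341.6°, groundspeed=102.3 kt
Leg 5: heading=48.8°, groundspeed=97.4 kt

Leg 1: desired track 111.2°; wind correction -18.3° → command heading 92.9°, groundspeed 125.7 kt
Leg 2: desired track 1.6°; wind correction +5.6° → command heading 7.2°, groundspeed 91.6 kt
Leg 3: desired track 185.1°; wind correction -4.6° → command heading 180.5°, groundspeed 170.8 kt
Leg 4: desired track 327.1°; wind correction +14.5° → command heading 341.6°, groundspeed 102.3 kt
Leg 5: desired track 60.6°; wind correction -11.8° → command heading 48.8°, groundspeed 97.4 kt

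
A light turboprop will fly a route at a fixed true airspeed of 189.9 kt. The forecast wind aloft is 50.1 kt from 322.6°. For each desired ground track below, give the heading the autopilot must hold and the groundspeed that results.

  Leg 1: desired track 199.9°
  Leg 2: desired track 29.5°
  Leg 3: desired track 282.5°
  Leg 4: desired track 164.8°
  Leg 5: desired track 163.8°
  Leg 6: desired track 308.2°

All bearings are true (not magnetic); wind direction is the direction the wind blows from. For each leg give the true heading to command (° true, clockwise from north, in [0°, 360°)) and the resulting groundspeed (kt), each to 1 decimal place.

Leg 1: desired track 199.9°; wind correction +12.8° → command heading 212.7°, groundspeed 212.2 kt
Leg 2: desired track 29.5°; wind correction -14.0° → command heading 15.5°, groundspeed 164.6 kt
Leg 3: desired track 282.5°; wind correction +9.8° → command heading 292.3°, groundspeed 148.8 kt
Leg 4: desired track 164.8°; wind correction +5.7° → command heading 170.5°, groundspeed 235.3 kt
Leg 5: desired track 163.8°; wind correction +5.5° → command heading 169.3°, groundspeed 235.7 kt
Leg 6: desired track 308.2°; wind correction +3.8° → command heading 312.0°, groundspeed 141.0 kt

Leg 1: heading=212.7°, groundspeed=212.2 kt
Leg 2: heading=15.5°, groundspeed=164.6 kt
Leg 3: heading=292.3°, groundspeed=148.8 kt
Leg 4: heading=170.5°, groundspeed=235.3 kt
Leg 5: heading=169.3°, groundspeed=235.7 kt
Leg 6: heading=312.0°, groundspeed=141.0 kt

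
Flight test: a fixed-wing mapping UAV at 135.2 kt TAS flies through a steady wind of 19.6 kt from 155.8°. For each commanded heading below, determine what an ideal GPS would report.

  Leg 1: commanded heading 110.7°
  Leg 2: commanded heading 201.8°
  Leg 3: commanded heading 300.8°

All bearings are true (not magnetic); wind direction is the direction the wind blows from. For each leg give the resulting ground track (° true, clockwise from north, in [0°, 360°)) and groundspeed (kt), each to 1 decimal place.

Leg 1: track=104.2°, groundspeed=122.2 kt
Leg 2: track=208.4°, groundspeed=122.4 kt
Leg 3: track=305.1°, groundspeed=151.7 kt

Leg 1: heading 110.7°; drift -6.5° → track 104.2°, groundspeed 122.2 kt
Leg 2: heading 201.8°; drift +6.6° → track 208.4°, groundspeed 122.4 kt
Leg 3: heading 300.8°; drift +4.3° → track 305.1°, groundspeed 151.7 kt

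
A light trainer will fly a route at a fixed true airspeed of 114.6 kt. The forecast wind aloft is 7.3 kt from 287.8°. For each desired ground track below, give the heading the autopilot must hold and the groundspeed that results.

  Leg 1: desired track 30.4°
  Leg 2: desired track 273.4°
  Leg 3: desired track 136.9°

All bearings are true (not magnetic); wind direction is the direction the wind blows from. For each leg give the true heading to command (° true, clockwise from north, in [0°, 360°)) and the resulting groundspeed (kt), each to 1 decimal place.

Leg 1: desired track 30.4°; wind correction -3.6° → command heading 26.8°, groundspeed 116.0 kt
Leg 2: desired track 273.4°; wind correction +0.9° → command heading 274.3°, groundspeed 107.5 kt
Leg 3: desired track 136.9°; wind correction +1.8° → command heading 138.7°, groundspeed 120.9 kt

Leg 1: heading=26.8°, groundspeed=116.0 kt
Leg 2: heading=274.3°, groundspeed=107.5 kt
Leg 3: heading=138.7°, groundspeed=120.9 kt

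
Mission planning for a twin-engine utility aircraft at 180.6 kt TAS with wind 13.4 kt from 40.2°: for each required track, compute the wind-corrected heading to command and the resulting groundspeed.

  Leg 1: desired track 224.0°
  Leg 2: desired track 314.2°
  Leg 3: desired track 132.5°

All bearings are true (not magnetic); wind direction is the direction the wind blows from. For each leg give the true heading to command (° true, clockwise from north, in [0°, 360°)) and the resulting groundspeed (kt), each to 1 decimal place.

Leg 1: heading=224.3°, groundspeed=194.0 kt
Leg 2: heading=318.4°, groundspeed=179.2 kt
Leg 3: heading=128.2°, groundspeed=180.6 kt

Leg 1: desired track 224.0°; wind correction +0.3° → command heading 224.3°, groundspeed 194.0 kt
Leg 2: desired track 314.2°; wind correction +4.2° → command heading 318.4°, groundspeed 179.2 kt
Leg 3: desired track 132.5°; wind correction -4.3° → command heading 128.2°, groundspeed 180.6 kt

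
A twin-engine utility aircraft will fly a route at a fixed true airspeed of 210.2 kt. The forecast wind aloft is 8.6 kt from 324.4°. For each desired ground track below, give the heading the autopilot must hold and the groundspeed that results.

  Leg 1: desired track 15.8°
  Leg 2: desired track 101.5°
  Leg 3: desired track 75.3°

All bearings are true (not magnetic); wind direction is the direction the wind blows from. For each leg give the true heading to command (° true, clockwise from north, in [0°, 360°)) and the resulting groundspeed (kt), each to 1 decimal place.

Leg 1: desired track 15.8°; wind correction -1.8° → command heading 14.0°, groundspeed 204.7 kt
Leg 2: desired track 101.5°; wind correction -1.6° → command heading 99.9°, groundspeed 216.4 kt
Leg 3: desired track 75.3°; wind correction -2.2° → command heading 73.1°, groundspeed 213.1 kt

Leg 1: heading=14.0°, groundspeed=204.7 kt
Leg 2: heading=99.9°, groundspeed=216.4 kt
Leg 3: heading=73.1°, groundspeed=213.1 kt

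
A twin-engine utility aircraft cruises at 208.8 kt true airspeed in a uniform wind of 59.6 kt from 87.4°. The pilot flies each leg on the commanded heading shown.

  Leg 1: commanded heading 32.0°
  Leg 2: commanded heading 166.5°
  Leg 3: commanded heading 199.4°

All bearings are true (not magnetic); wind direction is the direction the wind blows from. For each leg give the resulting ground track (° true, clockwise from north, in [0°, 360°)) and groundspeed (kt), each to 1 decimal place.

Leg 1: track=16.3°, groundspeed=181.7 kt
Leg 2: track=183.0°, groundspeed=206.0 kt
Leg 3: track=212.8°, groundspeed=237.6 kt

Leg 1: heading 32.0°; drift -15.7° → track 16.3°, groundspeed 181.7 kt
Leg 2: heading 166.5°; drift +16.5° → track 183.0°, groundspeed 206.0 kt
Leg 3: heading 199.4°; drift +13.4° → track 212.8°, groundspeed 237.6 kt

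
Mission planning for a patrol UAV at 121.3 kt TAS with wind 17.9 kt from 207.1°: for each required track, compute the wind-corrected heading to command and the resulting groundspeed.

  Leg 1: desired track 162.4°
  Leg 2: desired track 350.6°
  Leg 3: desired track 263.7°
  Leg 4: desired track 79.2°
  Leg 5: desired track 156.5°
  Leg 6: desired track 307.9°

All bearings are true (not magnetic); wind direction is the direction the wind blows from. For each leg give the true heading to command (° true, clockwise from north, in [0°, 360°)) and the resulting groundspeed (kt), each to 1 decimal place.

Leg 1: heading=168.4°, groundspeed=107.9 kt
Leg 2: heading=345.6°, groundspeed=135.2 kt
Leg 3: heading=256.6°, groundspeed=110.5 kt
Leg 4: heading=85.9°, groundspeed=131.5 kt
Leg 5: heading=163.0°, groundspeed=109.1 kt
Leg 6: heading=299.6°, groundspeed=123.4 kt

Leg 1: desired track 162.4°; wind correction +6.0° → command heading 168.4°, groundspeed 107.9 kt
Leg 2: desired track 350.6°; wind correction -5.0° → command heading 345.6°, groundspeed 135.2 kt
Leg 3: desired track 263.7°; wind correction -7.1° → command heading 256.6°, groundspeed 110.5 kt
Leg 4: desired track 79.2°; wind correction +6.7° → command heading 85.9°, groundspeed 131.5 kt
Leg 5: desired track 156.5°; wind correction +6.5° → command heading 163.0°, groundspeed 109.1 kt
Leg 6: desired track 307.9°; wind correction -8.3° → command heading 299.6°, groundspeed 123.4 kt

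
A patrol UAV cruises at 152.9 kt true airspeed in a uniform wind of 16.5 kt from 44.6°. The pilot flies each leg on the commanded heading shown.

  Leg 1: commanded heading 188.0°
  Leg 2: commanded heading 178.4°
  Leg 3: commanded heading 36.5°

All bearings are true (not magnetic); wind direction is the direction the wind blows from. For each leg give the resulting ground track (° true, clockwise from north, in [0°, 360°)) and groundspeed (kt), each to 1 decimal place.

Leg 1: track=191.4°, groundspeed=166.4 kt
Leg 2: track=182.5°, groundspeed=164.8 kt
Leg 3: track=35.5°, groundspeed=136.6 kt

Leg 1: heading 188.0°; drift +3.4° → track 191.4°, groundspeed 166.4 kt
Leg 2: heading 178.4°; drift +4.1° → track 182.5°, groundspeed 164.8 kt
Leg 3: heading 36.5°; drift -1.0° → track 35.5°, groundspeed 136.6 kt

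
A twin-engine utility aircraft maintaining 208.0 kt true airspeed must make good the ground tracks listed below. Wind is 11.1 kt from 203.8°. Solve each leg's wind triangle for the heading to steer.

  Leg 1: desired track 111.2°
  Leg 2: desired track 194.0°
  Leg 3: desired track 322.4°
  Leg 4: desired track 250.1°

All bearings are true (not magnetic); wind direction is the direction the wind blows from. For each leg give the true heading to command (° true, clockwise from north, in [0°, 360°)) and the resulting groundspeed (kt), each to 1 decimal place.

Leg 1: heading=114.3°, groundspeed=208.2 kt
Leg 2: heading=194.5°, groundspeed=197.1 kt
Leg 3: heading=319.7°, groundspeed=213.1 kt
Leg 4: heading=247.9°, groundspeed=200.2 kt

Leg 1: desired track 111.2°; wind correction +3.1° → command heading 114.3°, groundspeed 208.2 kt
Leg 2: desired track 194.0°; wind correction +0.5° → command heading 194.5°, groundspeed 197.1 kt
Leg 3: desired track 322.4°; wind correction -2.7° → command heading 319.7°, groundspeed 213.1 kt
Leg 4: desired track 250.1°; wind correction -2.2° → command heading 247.9°, groundspeed 200.2 kt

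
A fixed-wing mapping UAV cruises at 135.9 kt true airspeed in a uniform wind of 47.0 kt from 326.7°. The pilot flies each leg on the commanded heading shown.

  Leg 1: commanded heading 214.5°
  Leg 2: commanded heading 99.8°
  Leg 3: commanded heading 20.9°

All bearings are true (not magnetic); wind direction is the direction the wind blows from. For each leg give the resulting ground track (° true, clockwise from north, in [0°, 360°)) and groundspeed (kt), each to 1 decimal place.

Leg 1: heading 214.5°; drift -15.8° → track 198.7°, groundspeed 159.7 kt
Leg 2: heading 99.8°; drift +11.5° → track 111.3°, groundspeed 171.5 kt
Leg 3: heading 20.9°; drift +19.4° → track 40.3°, groundspeed 114.9 kt

Leg 1: track=198.7°, groundspeed=159.7 kt
Leg 2: track=111.3°, groundspeed=171.5 kt
Leg 3: track=40.3°, groundspeed=114.9 kt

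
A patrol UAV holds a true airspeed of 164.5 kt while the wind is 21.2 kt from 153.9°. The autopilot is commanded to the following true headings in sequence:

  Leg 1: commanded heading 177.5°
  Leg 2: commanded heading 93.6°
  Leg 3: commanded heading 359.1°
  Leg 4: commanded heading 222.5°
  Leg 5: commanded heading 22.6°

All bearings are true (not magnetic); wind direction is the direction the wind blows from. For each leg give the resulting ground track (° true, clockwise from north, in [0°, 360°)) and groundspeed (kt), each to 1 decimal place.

Leg 1: heading 177.5°; drift +3.3° → track 180.8°, groundspeed 145.3 kt
Leg 2: heading 93.6°; drift -6.8° → track 86.8°, groundspeed 155.1 kt
Leg 3: heading 359.1°; drift -2.8° → track 356.3°, groundspeed 183.9 kt
Leg 4: heading 222.5°; drift +7.2° → track 229.7°, groundspeed 158.0 kt
Leg 5: heading 22.6°; drift -5.1° → track 17.5°, groundspeed 179.2 kt

Leg 1: track=180.8°, groundspeed=145.3 kt
Leg 2: track=86.8°, groundspeed=155.1 kt
Leg 3: track=356.3°, groundspeed=183.9 kt
Leg 4: track=229.7°, groundspeed=158.0 kt
Leg 5: track=17.5°, groundspeed=179.2 kt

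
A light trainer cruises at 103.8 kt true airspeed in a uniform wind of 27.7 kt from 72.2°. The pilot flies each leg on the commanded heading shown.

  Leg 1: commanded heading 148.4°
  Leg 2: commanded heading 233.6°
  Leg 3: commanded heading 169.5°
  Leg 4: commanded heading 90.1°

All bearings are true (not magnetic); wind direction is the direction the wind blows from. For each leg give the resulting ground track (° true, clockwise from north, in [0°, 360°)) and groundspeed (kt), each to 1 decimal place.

Leg 1: heading 148.4°; drift +15.5° → track 163.9°, groundspeed 100.8 kt
Leg 2: heading 233.6°; drift +3.9° → track 237.5°, groundspeed 130.4 kt
Leg 3: heading 169.5°; drift +14.4° → track 183.9°, groundspeed 110.8 kt
Leg 4: heading 90.1°; drift +6.3° → track 96.4°, groundspeed 77.9 kt

Leg 1: track=163.9°, groundspeed=100.8 kt
Leg 2: track=237.5°, groundspeed=130.4 kt
Leg 3: track=183.9°, groundspeed=110.8 kt
Leg 4: track=96.4°, groundspeed=77.9 kt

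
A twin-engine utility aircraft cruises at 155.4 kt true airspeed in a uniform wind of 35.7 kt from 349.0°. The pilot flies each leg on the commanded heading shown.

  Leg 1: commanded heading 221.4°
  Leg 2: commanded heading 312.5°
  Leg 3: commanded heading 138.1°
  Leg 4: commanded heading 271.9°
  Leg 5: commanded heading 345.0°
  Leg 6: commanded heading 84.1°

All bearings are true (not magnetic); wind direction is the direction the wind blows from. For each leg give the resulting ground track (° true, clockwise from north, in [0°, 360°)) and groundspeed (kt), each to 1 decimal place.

Leg 1: heading 221.4°; drift -9.1° → track 212.3°, groundspeed 179.4 kt
Leg 2: heading 312.5°; drift -9.5° → track 303.0°, groundspeed 128.5 kt
Leg 3: heading 138.1°; drift +5.6° → track 143.7°, groundspeed 186.9 kt
Leg 4: heading 271.9°; drift -13.3° → track 258.6°, groundspeed 151.5 kt
Leg 5: heading 345.0°; drift -1.2° → track 343.8°, groundspeed 119.8 kt
Leg 6: heading 84.1°; drift +12.6° → track 96.7°, groundspeed 162.5 kt

Leg 1: track=212.3°, groundspeed=179.4 kt
Leg 2: track=303.0°, groundspeed=128.5 kt
Leg 3: track=143.7°, groundspeed=186.9 kt
Leg 4: track=258.6°, groundspeed=151.5 kt
Leg 5: track=343.8°, groundspeed=119.8 kt
Leg 6: track=96.7°, groundspeed=162.5 kt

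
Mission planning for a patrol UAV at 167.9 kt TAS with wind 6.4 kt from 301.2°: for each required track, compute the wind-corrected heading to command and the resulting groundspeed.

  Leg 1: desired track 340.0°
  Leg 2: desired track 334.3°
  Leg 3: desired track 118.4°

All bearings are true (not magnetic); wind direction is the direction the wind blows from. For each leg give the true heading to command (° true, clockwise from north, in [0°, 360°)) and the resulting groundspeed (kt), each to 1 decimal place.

Leg 1: desired track 340.0°; wind correction -1.4° → command heading 338.6°, groundspeed 162.9 kt
Leg 2: desired track 334.3°; wind correction -1.2° → command heading 333.1°, groundspeed 162.5 kt
Leg 3: desired track 118.4°; wind correction -0.1° → command heading 118.3°, groundspeed 174.3 kt

Leg 1: heading=338.6°, groundspeed=162.9 kt
Leg 2: heading=333.1°, groundspeed=162.5 kt
Leg 3: heading=118.3°, groundspeed=174.3 kt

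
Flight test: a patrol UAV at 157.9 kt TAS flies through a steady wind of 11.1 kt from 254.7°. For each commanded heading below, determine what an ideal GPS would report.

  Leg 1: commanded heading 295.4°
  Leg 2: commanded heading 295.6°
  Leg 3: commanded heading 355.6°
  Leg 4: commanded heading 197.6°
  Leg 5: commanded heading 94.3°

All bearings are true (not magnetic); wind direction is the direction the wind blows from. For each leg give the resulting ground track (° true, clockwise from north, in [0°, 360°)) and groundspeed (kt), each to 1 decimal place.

Leg 1: track=298.2°, groundspeed=149.7 kt
Leg 2: track=298.4°, groundspeed=149.7 kt
Leg 3: track=359.5°, groundspeed=160.4 kt
Leg 4: track=194.1°, groundspeed=152.2 kt
Leg 5: track=93.0°, groundspeed=168.4 kt

Leg 1: heading 295.4°; drift +2.8° → track 298.2°, groundspeed 149.7 kt
Leg 2: heading 295.6°; drift +2.8° → track 298.4°, groundspeed 149.7 kt
Leg 3: heading 355.6°; drift +3.9° → track 359.5°, groundspeed 160.4 kt
Leg 4: heading 197.6°; drift -3.5° → track 194.1°, groundspeed 152.2 kt
Leg 5: heading 94.3°; drift -1.3° → track 93.0°, groundspeed 168.4 kt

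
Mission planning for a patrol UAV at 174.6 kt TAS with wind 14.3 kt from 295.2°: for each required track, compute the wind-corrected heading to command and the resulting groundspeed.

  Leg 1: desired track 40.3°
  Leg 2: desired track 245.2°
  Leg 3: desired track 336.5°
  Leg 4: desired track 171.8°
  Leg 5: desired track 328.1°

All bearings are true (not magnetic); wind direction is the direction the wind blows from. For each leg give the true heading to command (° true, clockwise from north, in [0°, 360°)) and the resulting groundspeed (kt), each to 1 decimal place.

Leg 1: desired track 40.3°; wind correction -4.5° → command heading 35.8°, groundspeed 177.8 kt
Leg 2: desired track 245.2°; wind correction +3.6° → command heading 248.8°, groundspeed 165.1 kt
Leg 3: desired track 336.5°; wind correction -3.1° → command heading 333.4°, groundspeed 163.6 kt
Leg 4: desired track 171.8°; wind correction +3.9° → command heading 175.7°, groundspeed 182.1 kt
Leg 5: desired track 328.1°; wind correction -2.5° → command heading 325.6°, groundspeed 162.4 kt

Leg 1: heading=35.8°, groundspeed=177.8 kt
Leg 2: heading=248.8°, groundspeed=165.1 kt
Leg 3: heading=333.4°, groundspeed=163.6 kt
Leg 4: heading=175.7°, groundspeed=182.1 kt
Leg 5: heading=325.6°, groundspeed=162.4 kt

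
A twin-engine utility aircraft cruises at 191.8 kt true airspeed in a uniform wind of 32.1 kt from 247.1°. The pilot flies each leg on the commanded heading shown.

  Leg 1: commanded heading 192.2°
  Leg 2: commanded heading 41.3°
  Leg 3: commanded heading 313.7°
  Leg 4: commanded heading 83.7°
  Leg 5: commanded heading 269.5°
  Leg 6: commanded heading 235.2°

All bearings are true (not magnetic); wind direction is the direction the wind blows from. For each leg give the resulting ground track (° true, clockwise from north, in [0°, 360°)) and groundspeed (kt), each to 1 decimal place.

Leg 1: track=183.6°, groundspeed=175.3 kt
Leg 2: track=44.9°, groundspeed=221.1 kt
Leg 3: track=323.0°, groundspeed=181.5 kt
Leg 4: track=81.3°, groundspeed=222.8 kt
Leg 5: track=273.8°, groundspeed=162.6 kt
Leg 6: track=232.8°, groundspeed=160.5 kt

Leg 1: heading 192.2°; drift -8.6° → track 183.6°, groundspeed 175.3 kt
Leg 2: heading 41.3°; drift +3.6° → track 44.9°, groundspeed 221.1 kt
Leg 3: heading 313.7°; drift +9.3° → track 323.0°, groundspeed 181.5 kt
Leg 4: heading 83.7°; drift -2.4° → track 81.3°, groundspeed 222.8 kt
Leg 5: heading 269.5°; drift +4.3° → track 273.8°, groundspeed 162.6 kt
Leg 6: heading 235.2°; drift -2.4° → track 232.8°, groundspeed 160.5 kt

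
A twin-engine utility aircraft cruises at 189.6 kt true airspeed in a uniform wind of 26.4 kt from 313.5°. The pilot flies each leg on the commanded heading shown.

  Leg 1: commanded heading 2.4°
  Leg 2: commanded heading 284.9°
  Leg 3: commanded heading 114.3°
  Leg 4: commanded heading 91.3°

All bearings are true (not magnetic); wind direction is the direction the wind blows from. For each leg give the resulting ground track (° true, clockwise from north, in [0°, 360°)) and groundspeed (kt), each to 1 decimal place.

Leg 1: heading 2.4°; drift +6.6° → track 9.0°, groundspeed 173.4 kt
Leg 2: heading 284.9°; drift -4.3° → track 280.6°, groundspeed 166.9 kt
Leg 3: heading 114.3°; drift +2.3° → track 116.6°, groundspeed 214.7 kt
Leg 4: heading 91.3°; drift +4.8° → track 96.1°, groundspeed 209.9 kt

Leg 1: track=9.0°, groundspeed=173.4 kt
Leg 2: track=280.6°, groundspeed=166.9 kt
Leg 3: track=116.6°, groundspeed=214.7 kt
Leg 4: track=96.1°, groundspeed=209.9 kt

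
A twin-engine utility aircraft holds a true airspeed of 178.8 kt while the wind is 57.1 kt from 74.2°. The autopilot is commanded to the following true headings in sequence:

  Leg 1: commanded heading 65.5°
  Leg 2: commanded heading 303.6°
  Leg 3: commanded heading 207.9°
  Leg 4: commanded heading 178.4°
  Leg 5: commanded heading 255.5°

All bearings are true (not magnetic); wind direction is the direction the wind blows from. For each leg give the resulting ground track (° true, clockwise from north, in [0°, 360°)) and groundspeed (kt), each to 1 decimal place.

Leg 1: heading 65.5°; drift -4.0° → track 61.5°, groundspeed 122.7 kt
Leg 2: heading 303.6°; drift -11.4° → track 292.2°, groundspeed 220.3 kt
Leg 3: heading 207.9°; drift +10.7° → track 218.6°, groundspeed 222.1 kt
Leg 4: heading 178.4°; drift +16.0° → track 194.4°, groundspeed 200.6 kt
Leg 5: heading 255.5°; drift -0.3° → track 255.2°, groundspeed 235.9 kt

Leg 1: track=61.5°, groundspeed=122.7 kt
Leg 2: track=292.2°, groundspeed=220.3 kt
Leg 3: track=218.6°, groundspeed=222.1 kt
Leg 4: track=194.4°, groundspeed=200.6 kt
Leg 5: track=255.2°, groundspeed=235.9 kt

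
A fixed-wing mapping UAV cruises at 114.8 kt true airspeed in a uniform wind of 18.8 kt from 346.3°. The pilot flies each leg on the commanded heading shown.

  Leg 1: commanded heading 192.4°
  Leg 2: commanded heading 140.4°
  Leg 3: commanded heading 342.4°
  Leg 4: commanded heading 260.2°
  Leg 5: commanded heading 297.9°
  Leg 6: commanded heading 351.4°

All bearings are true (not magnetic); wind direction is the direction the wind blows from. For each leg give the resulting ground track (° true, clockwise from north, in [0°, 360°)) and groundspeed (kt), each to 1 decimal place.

Leg 1: heading 192.4°; drift -3.6° → track 188.8°, groundspeed 131.9 kt
Leg 2: heading 140.4°; drift +3.6° → track 144.0°, groundspeed 132.0 kt
Leg 3: heading 342.4°; drift -0.8° → track 341.6°, groundspeed 96.1 kt
Leg 4: heading 260.2°; drift -9.4° → track 250.8°, groundspeed 115.1 kt
Leg 5: heading 297.9°; drift -7.8° → track 290.1°, groundspeed 103.3 kt
Leg 6: heading 351.4°; drift +1.0° → track 352.4°, groundspeed 96.1 kt

Leg 1: track=188.8°, groundspeed=131.9 kt
Leg 2: track=144.0°, groundspeed=132.0 kt
Leg 3: track=341.6°, groundspeed=96.1 kt
Leg 4: track=250.8°, groundspeed=115.1 kt
Leg 5: track=290.1°, groundspeed=103.3 kt
Leg 6: track=352.4°, groundspeed=96.1 kt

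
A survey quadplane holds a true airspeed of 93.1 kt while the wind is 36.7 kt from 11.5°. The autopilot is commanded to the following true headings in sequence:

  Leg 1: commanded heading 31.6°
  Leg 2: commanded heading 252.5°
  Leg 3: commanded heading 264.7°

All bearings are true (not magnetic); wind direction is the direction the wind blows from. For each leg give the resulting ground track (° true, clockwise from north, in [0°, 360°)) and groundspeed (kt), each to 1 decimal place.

Leg 1: heading 31.6°; drift +12.1° → track 43.7°, groundspeed 60.0 kt
Leg 2: heading 252.5°; drift -16.1° → track 236.4°, groundspeed 115.4 kt
Leg 3: heading 264.7°; drift -18.7° → track 246.0°, groundspeed 109.5 kt

Leg 1: track=43.7°, groundspeed=60.0 kt
Leg 2: track=236.4°, groundspeed=115.4 kt
Leg 3: track=246.0°, groundspeed=109.5 kt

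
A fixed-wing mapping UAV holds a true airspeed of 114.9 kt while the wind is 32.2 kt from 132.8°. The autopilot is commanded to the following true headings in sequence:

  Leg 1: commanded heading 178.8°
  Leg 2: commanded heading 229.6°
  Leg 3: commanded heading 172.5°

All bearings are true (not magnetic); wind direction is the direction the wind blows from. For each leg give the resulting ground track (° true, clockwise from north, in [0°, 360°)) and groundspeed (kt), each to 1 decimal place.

Leg 1: track=192.9°, groundspeed=95.4 kt
Leg 2: track=244.7°, groundspeed=122.9 kt
Leg 3: track=185.4°, groundspeed=92.4 kt

Leg 1: heading 178.8°; drift +14.1° → track 192.9°, groundspeed 95.4 kt
Leg 2: heading 229.6°; drift +15.1° → track 244.7°, groundspeed 122.9 kt
Leg 3: heading 172.5°; drift +12.9° → track 185.4°, groundspeed 92.4 kt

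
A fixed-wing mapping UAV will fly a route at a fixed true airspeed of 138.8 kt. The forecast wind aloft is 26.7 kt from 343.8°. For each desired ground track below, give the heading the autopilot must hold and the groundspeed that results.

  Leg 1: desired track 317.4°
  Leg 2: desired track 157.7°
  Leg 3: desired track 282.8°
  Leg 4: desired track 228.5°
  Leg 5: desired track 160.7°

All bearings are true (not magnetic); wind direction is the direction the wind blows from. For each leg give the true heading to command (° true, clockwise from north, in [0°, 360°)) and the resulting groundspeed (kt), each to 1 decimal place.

Leg 1: heading=322.3°, groundspeed=114.4 kt
Leg 2: heading=156.5°, groundspeed=165.3 kt
Leg 3: heading=292.5°, groundspeed=123.9 kt
Leg 4: heading=238.5°, groundspeed=148.1 kt
Leg 5: heading=160.1°, groundspeed=165.5 kt

Leg 1: desired track 317.4°; wind correction +4.9° → command heading 322.3°, groundspeed 114.4 kt
Leg 2: desired track 157.7°; wind correction -1.2° → command heading 156.5°, groundspeed 165.3 kt
Leg 3: desired track 282.8°; wind correction +9.7° → command heading 292.5°, groundspeed 123.9 kt
Leg 4: desired track 228.5°; wind correction +10.0° → command heading 238.5°, groundspeed 148.1 kt
Leg 5: desired track 160.7°; wind correction -0.6° → command heading 160.1°, groundspeed 165.5 kt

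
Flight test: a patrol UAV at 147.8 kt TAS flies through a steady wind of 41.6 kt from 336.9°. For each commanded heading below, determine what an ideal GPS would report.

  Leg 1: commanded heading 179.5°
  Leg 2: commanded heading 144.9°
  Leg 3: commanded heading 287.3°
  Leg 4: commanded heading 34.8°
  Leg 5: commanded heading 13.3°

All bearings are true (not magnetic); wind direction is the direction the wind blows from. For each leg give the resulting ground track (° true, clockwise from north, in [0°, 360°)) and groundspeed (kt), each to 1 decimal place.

Leg 1: heading 179.5°; drift -4.9° → track 174.6°, groundspeed 186.9 kt
Leg 2: heading 144.9°; drift +2.6° → track 147.5°, groundspeed 188.7 kt
Leg 3: heading 287.3°; drift -14.7° → track 272.6°, groundspeed 124.9 kt
Leg 4: heading 34.8°; drift +15.7° → track 50.5°, groundspeed 130.5 kt
Leg 5: heading 13.3°; drift +12.2° → track 25.5°, groundspeed 117.0 kt

Leg 1: track=174.6°, groundspeed=186.9 kt
Leg 2: track=147.5°, groundspeed=188.7 kt
Leg 3: track=272.6°, groundspeed=124.9 kt
Leg 4: track=50.5°, groundspeed=130.5 kt
Leg 5: track=25.5°, groundspeed=117.0 kt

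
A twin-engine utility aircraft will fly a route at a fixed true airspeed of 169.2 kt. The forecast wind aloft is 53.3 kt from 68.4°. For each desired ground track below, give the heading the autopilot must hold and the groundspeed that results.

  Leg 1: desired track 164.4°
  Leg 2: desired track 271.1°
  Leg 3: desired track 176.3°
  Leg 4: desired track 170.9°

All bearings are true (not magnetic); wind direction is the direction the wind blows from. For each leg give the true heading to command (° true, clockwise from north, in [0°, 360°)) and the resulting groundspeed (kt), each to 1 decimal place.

Leg 1: heading=146.1°, groundspeed=166.3 kt
Leg 2: heading=278.1°, groundspeed=217.1 kt
Leg 3: heading=158.9°, groundspeed=177.8 kt
Leg 4: heading=153.0°, groundspeed=172.5 kt

Leg 1: desired track 164.4°; wind correction -18.3° → command heading 146.1°, groundspeed 166.3 kt
Leg 2: desired track 271.1°; wind correction +7.0° → command heading 278.1°, groundspeed 217.1 kt
Leg 3: desired track 176.3°; wind correction -17.4° → command heading 158.9°, groundspeed 177.8 kt
Leg 4: desired track 170.9°; wind correction -17.9° → command heading 153.0°, groundspeed 172.5 kt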